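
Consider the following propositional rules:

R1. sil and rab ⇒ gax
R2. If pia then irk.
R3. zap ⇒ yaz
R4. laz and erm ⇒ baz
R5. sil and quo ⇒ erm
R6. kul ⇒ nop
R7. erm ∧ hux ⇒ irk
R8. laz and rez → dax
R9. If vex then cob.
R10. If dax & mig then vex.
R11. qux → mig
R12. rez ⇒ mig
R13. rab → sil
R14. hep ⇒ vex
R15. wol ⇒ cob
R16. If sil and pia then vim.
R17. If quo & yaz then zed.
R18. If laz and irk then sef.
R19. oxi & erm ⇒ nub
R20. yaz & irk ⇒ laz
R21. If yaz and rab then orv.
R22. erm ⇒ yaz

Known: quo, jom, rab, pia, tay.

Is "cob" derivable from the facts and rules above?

No

Forward chaining from the given facts derives: irk, sil, vim, gax, erm, yaz, zed, laz, orv, baz, sef.
Rules concluding cob: R9 needs vex; R15 needs wol — none of these are established.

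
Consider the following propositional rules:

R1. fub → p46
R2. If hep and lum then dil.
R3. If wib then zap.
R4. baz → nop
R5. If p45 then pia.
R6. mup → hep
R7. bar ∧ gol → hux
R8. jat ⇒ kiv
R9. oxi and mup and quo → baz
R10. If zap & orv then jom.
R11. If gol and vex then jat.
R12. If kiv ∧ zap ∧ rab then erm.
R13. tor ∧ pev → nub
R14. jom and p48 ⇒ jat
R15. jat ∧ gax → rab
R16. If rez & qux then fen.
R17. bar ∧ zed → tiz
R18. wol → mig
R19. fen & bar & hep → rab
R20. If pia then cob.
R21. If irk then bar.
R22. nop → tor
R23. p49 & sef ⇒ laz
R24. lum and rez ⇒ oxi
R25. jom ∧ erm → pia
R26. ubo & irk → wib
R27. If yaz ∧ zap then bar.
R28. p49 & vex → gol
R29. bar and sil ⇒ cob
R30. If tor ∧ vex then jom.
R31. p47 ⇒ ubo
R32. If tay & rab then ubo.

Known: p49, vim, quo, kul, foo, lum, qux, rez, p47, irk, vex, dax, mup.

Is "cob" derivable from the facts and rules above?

hep  (by R6: mup)
fen  (by R16: rez, qux)
bar  (by R21: irk)
oxi  (by R24: lum, rez)
gol  (by R28: p49, vex)
ubo  (by R31: p47)
baz  (by R9: oxi, mup, quo)
jat  (by R11: gol, vex)
rab  (by R19: fen, bar, hep)
wib  (by R26: ubo, irk)
zap  (by R3: wib)
nop  (by R4: baz)
kiv  (by R8: jat)
erm  (by R12: kiv, zap, rab)
tor  (by R22: nop)
jom  (by R30: tor, vex)
pia  (by R25: jom, erm)
cob  (by R20: pia)

Yes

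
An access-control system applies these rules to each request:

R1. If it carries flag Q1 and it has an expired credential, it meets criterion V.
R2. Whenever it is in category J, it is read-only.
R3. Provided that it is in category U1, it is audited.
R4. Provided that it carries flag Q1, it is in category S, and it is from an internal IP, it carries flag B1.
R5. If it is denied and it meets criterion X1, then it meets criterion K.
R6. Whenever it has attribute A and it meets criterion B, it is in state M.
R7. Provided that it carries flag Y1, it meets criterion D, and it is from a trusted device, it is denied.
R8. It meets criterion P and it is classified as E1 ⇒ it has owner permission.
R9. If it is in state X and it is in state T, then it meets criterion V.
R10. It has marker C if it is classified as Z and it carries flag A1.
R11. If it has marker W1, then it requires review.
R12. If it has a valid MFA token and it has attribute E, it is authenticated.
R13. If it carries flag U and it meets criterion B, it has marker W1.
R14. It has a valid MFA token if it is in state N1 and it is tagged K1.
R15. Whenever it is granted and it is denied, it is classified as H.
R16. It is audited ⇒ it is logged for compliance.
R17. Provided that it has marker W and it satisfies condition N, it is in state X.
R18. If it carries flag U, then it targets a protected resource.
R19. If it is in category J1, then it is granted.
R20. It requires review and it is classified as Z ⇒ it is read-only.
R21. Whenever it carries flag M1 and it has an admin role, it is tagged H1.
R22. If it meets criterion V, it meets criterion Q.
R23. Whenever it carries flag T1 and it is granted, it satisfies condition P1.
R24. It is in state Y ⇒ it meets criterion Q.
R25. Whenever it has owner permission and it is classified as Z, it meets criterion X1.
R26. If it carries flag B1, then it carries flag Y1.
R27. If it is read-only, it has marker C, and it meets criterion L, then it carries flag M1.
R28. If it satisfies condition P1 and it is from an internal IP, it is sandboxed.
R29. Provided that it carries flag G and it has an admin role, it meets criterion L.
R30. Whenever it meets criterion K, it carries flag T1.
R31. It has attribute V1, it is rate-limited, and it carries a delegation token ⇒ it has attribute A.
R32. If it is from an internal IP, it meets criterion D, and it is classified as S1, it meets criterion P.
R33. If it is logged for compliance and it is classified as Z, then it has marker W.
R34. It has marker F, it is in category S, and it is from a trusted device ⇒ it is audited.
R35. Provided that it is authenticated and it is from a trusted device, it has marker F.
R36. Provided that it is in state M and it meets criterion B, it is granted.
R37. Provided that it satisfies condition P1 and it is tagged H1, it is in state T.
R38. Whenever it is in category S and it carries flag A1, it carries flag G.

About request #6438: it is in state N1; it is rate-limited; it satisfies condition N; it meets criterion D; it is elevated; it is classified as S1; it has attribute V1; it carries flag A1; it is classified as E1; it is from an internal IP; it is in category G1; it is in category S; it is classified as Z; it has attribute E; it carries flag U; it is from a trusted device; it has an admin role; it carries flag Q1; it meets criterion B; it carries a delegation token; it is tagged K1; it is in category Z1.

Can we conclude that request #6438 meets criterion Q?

Yes

By R4 (it carries flag Q1, it is in category S, it is from an internal IP): it carries flag B1.
By R10 (it is classified as Z, it carries flag A1): it has marker C.
By R13 (it carries flag U, it meets criterion B): it has marker W1.
By R14 (it is in state N1, it is tagged K1): it has a valid MFA token.
By R26 (it carries flag B1): it carries flag Y1.
By R31 (it has attribute V1, it is rate-limited, it carries a delegation token): it has attribute A.
By R32 (it is from an internal IP, it meets criterion D, it is classified as S1): it meets criterion P.
By R38 (it is in category S, it carries flag A1): it carries flag G.
By R6 (it has attribute A, it meets criterion B): it is in state M.
By R7 (it carries flag Y1, it meets criterion D, it is from a trusted device): it is denied.
By R8 (it meets criterion P, it is classified as E1): it has owner permission.
By R11 (it has marker W1): it requires review.
By R12 (it has a valid MFA token, it has attribute E): it is authenticated.
By R20 (it requires review, it is classified as Z): it is read-only.
By R25 (it has owner permission, it is classified as Z): it meets criterion X1.
By R29 (it carries flag G, it has an admin role): it meets criterion L.
By R35 (it is authenticated, it is from a trusted device): it has marker F.
By R36 (it is in state M, it meets criterion B): it is granted.
By R5 (it is denied, it meets criterion X1): it meets criterion K.
By R27 (it is read-only, it has marker C, it meets criterion L): it carries flag M1.
By R30 (it meets criterion K): it carries flag T1.
By R34 (it has marker F, it is in category S, it is from a trusted device): it is audited.
By R16 (it is audited): it is logged for compliance.
By R21 (it carries flag M1, it has an admin role): it is tagged H1.
By R23 (it carries flag T1, it is granted): it satisfies condition P1.
By R33 (it is logged for compliance, it is classified as Z): it has marker W.
By R37 (it satisfies condition P1, it is tagged H1): it is in state T.
By R17 (it has marker W, it satisfies condition N): it is in state X.
By R9 (it is in state X, it is in state T): it meets criterion V.
By R22 (it meets criterion V): it meets criterion Q.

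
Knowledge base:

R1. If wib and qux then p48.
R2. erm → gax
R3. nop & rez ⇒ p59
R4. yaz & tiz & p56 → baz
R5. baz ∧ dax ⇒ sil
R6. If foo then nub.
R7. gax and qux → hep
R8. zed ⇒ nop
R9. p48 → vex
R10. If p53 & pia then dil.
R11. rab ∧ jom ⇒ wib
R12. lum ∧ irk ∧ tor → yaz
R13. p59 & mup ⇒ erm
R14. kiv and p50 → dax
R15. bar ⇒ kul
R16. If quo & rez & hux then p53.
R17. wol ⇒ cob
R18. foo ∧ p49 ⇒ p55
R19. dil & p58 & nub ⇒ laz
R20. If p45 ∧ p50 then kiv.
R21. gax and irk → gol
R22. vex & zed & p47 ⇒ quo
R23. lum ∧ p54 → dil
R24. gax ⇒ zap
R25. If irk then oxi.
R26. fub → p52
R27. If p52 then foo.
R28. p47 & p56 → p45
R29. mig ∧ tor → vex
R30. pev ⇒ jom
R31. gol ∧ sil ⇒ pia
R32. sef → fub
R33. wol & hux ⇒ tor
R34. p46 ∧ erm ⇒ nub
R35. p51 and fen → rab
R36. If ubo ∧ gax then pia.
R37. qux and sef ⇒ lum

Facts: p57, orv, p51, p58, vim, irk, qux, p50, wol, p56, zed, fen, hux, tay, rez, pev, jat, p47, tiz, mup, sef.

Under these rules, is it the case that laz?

nop  (by R8: zed)
p45  (by R28: p47, p56)
jom  (by R30: pev)
fub  (by R32: sef)
tor  (by R33: wol, hux)
rab  (by R35: p51, fen)
lum  (by R37: qux, sef)
p59  (by R3: nop, rez)
wib  (by R11: rab, jom)
yaz  (by R12: lum, irk, tor)
erm  (by R13: p59, mup)
kiv  (by R20: p45, p50)
p52  (by R26: fub)
foo  (by R27: p52)
p48  (by R1: wib, qux)
gax  (by R2: erm)
baz  (by R4: yaz, tiz, p56)
nub  (by R6: foo)
vex  (by R9: p48)
dax  (by R14: kiv, p50)
gol  (by R21: gax, irk)
quo  (by R22: vex, zed, p47)
sil  (by R5: baz, dax)
p53  (by R16: quo, rez, hux)
pia  (by R31: gol, sil)
dil  (by R10: p53, pia)
laz  (by R19: dil, p58, nub)

Yes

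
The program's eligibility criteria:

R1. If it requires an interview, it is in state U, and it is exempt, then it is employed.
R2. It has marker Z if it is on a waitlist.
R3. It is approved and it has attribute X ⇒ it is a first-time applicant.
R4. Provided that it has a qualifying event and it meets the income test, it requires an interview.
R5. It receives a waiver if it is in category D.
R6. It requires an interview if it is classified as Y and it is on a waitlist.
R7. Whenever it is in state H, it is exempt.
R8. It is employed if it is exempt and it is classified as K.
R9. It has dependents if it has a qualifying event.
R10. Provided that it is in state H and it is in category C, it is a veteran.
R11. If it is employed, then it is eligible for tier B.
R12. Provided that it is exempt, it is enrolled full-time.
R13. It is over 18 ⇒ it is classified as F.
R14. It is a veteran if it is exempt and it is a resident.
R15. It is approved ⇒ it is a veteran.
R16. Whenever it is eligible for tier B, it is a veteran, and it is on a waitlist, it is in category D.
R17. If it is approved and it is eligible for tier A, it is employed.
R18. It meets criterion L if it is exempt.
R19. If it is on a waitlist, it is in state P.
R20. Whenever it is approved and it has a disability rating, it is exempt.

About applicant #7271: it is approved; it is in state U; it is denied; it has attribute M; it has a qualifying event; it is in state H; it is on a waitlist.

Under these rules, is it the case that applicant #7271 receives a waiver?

Forward chaining from the given facts derives: has marker Z, is exempt, has dependents, is enrolled full-time, is a veteran, meets criterion L, is in state P.
The only rule concluding "it receives a waiver" is R5, which needs "it is in category D"; that is never established.

No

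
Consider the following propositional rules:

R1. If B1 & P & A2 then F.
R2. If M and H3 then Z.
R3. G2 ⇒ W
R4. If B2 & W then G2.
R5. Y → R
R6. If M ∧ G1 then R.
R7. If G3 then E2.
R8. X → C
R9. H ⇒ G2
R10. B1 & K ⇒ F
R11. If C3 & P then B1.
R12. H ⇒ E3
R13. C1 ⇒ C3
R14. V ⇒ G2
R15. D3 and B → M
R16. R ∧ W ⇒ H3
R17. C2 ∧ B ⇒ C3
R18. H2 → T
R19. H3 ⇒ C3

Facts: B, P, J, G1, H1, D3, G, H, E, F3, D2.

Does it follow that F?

No

Forward chaining from the given facts derives: G2, E3, M, W, R, H3, C3, Z, B1.
Rules concluding F: R1 needs A2; R10 needs K — none of these are established.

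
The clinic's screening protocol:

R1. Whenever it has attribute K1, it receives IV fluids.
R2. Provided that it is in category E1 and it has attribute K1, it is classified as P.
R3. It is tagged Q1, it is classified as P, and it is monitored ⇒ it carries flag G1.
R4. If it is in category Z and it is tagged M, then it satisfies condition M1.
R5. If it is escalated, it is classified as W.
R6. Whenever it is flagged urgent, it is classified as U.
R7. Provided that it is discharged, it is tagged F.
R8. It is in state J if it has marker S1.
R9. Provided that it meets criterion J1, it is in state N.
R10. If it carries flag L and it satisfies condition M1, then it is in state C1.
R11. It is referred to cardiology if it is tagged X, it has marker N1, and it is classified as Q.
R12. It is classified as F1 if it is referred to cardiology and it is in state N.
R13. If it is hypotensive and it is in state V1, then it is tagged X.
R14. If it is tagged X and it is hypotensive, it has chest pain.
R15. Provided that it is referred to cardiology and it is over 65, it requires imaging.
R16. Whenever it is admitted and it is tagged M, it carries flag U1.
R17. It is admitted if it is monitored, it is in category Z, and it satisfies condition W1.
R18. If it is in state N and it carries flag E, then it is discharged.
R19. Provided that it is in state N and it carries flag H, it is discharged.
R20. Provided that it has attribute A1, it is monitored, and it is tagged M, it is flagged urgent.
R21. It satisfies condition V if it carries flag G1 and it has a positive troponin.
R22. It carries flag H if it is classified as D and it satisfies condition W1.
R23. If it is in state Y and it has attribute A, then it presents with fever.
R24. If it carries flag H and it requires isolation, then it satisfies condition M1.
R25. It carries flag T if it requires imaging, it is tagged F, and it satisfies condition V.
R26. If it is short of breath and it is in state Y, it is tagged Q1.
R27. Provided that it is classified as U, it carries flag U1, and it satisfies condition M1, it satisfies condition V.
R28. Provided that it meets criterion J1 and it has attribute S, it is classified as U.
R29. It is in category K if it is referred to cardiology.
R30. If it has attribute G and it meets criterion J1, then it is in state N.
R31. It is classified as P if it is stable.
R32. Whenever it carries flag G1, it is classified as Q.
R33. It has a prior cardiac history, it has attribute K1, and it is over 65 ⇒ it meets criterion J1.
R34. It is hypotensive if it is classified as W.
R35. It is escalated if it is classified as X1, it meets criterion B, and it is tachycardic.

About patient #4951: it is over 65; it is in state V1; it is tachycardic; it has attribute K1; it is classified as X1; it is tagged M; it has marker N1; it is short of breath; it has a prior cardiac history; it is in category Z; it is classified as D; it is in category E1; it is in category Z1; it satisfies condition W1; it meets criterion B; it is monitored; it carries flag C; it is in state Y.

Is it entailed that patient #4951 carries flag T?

No

Forward chaining from the given facts derives: receives IV fluids, is classified as P, satisfies condition M1, is admitted, carries flag H, is tagged Q1, meets criterion J1, is escalated, carries flag G1, is classified as W, is in state N, carries flag U1, is discharged, is classified as Q, is hypotensive, is tagged F, is tagged X, has chest pain, is referred to cardiology, is classified as F1, requires imaging, is in category K.
The only rule concluding "it carries flag T" is R25, which needs "it satisfies condition V"; that is never established.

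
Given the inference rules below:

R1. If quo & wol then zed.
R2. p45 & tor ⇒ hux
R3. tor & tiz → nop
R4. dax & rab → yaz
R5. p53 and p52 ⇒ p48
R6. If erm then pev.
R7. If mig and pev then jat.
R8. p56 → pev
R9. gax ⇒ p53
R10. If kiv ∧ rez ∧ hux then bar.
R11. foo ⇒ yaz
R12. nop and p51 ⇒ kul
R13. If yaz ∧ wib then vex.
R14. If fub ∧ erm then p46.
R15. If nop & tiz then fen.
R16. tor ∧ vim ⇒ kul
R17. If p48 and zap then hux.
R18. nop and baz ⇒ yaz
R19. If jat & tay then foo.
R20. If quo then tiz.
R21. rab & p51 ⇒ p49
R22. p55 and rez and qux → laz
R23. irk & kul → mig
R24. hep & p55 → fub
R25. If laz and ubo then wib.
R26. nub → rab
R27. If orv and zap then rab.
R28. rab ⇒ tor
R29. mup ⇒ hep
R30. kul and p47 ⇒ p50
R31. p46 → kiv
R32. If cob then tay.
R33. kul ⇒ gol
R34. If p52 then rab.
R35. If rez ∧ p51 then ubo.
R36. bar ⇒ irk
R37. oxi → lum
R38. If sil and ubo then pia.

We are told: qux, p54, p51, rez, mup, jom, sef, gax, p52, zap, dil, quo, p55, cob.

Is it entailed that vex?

No

Forward chaining from the given facts derives: p53, tiz, laz, hep, tay, rab, ubo, p48, hux, p49, fub, wib, tor, nop, kul, fen, gol.
The only rule concluding vex is R13, which needs yaz; that is never established.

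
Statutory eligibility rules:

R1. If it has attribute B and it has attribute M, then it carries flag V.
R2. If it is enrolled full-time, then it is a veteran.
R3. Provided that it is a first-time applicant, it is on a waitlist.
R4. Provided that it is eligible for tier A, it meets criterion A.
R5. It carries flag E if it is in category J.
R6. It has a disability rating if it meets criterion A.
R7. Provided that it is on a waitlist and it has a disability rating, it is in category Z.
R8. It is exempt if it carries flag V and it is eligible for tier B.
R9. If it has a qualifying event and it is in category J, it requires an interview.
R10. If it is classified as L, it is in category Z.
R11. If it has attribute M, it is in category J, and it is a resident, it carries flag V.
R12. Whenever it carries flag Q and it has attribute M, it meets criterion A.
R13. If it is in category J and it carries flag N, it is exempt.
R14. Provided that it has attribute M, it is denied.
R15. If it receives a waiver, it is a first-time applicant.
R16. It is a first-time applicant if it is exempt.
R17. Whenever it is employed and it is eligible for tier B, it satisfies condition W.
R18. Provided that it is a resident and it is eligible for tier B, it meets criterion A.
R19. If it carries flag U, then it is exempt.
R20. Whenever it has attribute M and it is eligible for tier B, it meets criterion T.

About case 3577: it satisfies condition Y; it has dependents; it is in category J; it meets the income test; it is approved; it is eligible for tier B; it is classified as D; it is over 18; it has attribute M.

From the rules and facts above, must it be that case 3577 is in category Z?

No

Forward chaining from the given facts derives: carries flag E, is denied, meets criterion T.
Rules concluding "it is in category Z": R7 needs "it is on a waitlist"; R10 needs "it is classified as L" — none of these are established.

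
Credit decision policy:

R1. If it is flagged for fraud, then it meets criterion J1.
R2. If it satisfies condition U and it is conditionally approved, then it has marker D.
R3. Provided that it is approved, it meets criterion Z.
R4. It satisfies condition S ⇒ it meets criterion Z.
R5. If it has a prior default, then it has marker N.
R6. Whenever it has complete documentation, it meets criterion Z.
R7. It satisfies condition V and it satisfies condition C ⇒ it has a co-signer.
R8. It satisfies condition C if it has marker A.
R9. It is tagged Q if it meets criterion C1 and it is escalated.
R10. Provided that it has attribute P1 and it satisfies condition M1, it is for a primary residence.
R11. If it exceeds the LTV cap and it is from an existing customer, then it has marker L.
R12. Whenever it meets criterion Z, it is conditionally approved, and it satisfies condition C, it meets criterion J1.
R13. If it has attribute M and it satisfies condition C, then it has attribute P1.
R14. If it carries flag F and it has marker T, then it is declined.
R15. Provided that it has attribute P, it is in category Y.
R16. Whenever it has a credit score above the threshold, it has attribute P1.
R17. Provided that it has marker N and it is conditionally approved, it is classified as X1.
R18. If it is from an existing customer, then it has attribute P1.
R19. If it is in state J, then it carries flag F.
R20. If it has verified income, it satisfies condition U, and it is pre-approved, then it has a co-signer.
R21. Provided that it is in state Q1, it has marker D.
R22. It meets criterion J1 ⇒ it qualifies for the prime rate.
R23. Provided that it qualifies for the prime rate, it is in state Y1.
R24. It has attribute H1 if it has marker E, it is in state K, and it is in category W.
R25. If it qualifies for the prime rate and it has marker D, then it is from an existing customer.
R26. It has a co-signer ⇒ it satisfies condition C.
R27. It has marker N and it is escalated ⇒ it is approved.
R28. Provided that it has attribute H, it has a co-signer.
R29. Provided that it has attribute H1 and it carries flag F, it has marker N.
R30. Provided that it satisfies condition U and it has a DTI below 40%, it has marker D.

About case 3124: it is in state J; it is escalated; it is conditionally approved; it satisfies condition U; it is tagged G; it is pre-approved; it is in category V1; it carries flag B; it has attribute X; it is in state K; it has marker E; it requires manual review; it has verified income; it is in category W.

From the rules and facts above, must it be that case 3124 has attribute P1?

By R2 (it satisfies condition U, it is conditionally approved): it has marker D.
By R19 (it is in state J): it carries flag F.
By R20 (it has verified income, it satisfies condition U, it is pre-approved): it has a co-signer.
By R24 (it has marker E, it is in state K, it is in category W): it has attribute H1.
By R26 (it has a co-signer): it satisfies condition C.
By R29 (it has attribute H1, it carries flag F): it has marker N.
By R27 (it has marker N, it is escalated): it is approved.
By R3 (it is approved): it meets criterion Z.
By R12 (it meets criterion Z, it is conditionally approved, it satisfies condition C): it meets criterion J1.
By R22 (it meets criterion J1): it qualifies for the prime rate.
By R25 (it qualifies for the prime rate, it has marker D): it is from an existing customer.
By R18 (it is from an existing customer): it has attribute P1.

Yes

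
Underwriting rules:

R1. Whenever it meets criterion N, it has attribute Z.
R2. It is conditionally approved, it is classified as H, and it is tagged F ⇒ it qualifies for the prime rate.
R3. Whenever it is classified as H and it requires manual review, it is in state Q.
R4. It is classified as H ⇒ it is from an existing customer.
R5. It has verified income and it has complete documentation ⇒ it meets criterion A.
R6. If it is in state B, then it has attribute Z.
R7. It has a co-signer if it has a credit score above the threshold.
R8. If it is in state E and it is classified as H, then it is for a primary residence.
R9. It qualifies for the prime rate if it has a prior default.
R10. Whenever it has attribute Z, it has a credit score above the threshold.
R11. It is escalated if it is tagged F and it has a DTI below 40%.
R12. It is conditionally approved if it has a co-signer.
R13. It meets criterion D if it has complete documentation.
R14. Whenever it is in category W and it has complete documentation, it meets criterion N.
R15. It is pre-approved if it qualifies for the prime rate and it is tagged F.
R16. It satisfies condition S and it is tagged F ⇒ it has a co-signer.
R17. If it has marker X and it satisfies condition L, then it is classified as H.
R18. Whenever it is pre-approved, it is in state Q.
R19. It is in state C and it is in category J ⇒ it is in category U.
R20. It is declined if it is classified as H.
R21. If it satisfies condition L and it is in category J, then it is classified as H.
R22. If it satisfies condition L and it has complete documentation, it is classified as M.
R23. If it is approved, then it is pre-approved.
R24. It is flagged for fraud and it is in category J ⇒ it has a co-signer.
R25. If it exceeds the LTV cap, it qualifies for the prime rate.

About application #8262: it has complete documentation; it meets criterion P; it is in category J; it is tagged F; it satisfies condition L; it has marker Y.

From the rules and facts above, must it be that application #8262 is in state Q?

Forward chaining from the given facts derives: meets criterion D, is classified as H, is classified as M, is from an existing customer, is declined.
Rules concluding "it is in state Q": R3 needs "it requires manual review"; R18 needs "it is pre-approved" — none of these are established.

No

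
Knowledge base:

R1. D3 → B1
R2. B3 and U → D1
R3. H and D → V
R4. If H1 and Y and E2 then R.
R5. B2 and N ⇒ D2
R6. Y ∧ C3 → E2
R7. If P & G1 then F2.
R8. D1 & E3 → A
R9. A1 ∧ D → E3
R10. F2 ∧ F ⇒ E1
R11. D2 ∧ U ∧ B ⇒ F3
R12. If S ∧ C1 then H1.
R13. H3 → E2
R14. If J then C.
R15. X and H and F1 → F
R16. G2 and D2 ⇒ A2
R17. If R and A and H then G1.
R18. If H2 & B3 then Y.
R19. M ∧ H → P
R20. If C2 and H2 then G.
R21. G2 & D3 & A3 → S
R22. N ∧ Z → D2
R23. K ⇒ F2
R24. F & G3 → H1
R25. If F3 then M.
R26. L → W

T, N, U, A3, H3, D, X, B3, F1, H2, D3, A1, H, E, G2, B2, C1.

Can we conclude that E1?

Forward chaining from the given facts derives: B1, D1, V, D2, E3, E2, F, A2, Y, S, A, H1, R, G1.
The only rule concluding E1 is R10, which needs F2; that is never established.

No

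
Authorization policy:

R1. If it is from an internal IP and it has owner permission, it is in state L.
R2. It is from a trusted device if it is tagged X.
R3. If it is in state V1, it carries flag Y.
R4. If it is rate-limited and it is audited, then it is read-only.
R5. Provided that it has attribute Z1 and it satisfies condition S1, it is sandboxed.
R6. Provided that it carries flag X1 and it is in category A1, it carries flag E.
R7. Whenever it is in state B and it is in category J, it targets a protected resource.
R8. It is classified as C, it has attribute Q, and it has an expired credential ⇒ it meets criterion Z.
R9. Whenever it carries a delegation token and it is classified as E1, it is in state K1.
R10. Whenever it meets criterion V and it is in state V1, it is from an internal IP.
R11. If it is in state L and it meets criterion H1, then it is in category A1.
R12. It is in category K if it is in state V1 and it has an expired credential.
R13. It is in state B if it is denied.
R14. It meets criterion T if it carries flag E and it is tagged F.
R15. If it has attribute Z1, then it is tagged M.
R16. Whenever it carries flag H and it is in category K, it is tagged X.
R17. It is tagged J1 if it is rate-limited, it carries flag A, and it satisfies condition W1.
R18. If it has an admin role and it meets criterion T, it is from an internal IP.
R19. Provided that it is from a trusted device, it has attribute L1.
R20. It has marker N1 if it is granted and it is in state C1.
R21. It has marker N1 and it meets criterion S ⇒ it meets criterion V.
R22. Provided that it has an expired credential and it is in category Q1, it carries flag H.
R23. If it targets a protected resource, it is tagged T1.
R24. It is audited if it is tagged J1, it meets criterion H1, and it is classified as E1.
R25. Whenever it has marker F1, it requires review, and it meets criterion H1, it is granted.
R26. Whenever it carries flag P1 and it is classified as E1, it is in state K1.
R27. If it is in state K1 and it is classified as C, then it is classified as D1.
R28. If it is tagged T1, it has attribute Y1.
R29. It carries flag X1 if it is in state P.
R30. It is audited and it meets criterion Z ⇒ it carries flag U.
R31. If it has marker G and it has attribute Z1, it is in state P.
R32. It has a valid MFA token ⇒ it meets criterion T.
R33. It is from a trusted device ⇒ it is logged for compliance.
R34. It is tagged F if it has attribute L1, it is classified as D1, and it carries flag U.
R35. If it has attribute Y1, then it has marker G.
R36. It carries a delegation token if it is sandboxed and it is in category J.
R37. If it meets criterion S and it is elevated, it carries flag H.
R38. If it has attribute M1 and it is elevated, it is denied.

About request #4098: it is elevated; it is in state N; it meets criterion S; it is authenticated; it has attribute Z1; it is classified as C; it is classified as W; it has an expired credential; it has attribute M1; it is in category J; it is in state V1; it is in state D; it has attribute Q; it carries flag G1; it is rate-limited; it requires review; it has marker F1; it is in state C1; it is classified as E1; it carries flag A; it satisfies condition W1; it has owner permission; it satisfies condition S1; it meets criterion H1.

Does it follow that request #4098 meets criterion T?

Yes

By R5 (it has attribute Z1, it satisfies condition S1): it is sandboxed.
By R8 (it is classified as C, it has attribute Q, it has an expired credential): it meets criterion Z.
By R12 (it is in state V1, it has an expired credential): it is in category K.
By R17 (it is rate-limited, it carries flag A, it satisfies condition W1): it is tagged J1.
By R24 (it is tagged J1, it meets criterion H1, it is classified as E1): it is audited.
By R25 (it has marker F1, it requires review, it meets criterion H1): it is granted.
By R30 (it is audited, it meets criterion Z): it carries flag U.
By R36 (it is sandboxed, it is in category J): it carries a delegation token.
By R37 (it meets criterion S, it is elevated): it carries flag H.
By R38 (it has attribute M1, it is elevated): it is denied.
By R9 (it carries a delegation token, it is classified as E1): it is in state K1.
By R13 (it is denied): it is in state B.
By R16 (it carries flag H, it is in category K): it is tagged X.
By R20 (it is granted, it is in state C1): it has marker N1.
By R21 (it has marker N1, it meets criterion S): it meets criterion V.
By R27 (it is in state K1, it is classified as C): it is classified as D1.
By R2 (it is tagged X): it is from a trusted device.
By R7 (it is in state B, it is in category J): it targets a protected resource.
By R10 (it meets criterion V, it is in state V1): it is from an internal IP.
By R19 (it is from a trusted device): it has attribute L1.
By R23 (it targets a protected resource): it is tagged T1.
By R28 (it is tagged T1): it has attribute Y1.
By R34 (it has attribute L1, it is classified as D1, it carries flag U): it is tagged F.
By R35 (it has attribute Y1): it has marker G.
By R1 (it is from an internal IP, it has owner permission): it is in state L.
By R11 (it is in state L, it meets criterion H1): it is in category A1.
By R31 (it has marker G, it has attribute Z1): it is in state P.
By R29 (it is in state P): it carries flag X1.
By R6 (it carries flag X1, it is in category A1): it carries flag E.
By R14 (it carries flag E, it is tagged F): it meets criterion T.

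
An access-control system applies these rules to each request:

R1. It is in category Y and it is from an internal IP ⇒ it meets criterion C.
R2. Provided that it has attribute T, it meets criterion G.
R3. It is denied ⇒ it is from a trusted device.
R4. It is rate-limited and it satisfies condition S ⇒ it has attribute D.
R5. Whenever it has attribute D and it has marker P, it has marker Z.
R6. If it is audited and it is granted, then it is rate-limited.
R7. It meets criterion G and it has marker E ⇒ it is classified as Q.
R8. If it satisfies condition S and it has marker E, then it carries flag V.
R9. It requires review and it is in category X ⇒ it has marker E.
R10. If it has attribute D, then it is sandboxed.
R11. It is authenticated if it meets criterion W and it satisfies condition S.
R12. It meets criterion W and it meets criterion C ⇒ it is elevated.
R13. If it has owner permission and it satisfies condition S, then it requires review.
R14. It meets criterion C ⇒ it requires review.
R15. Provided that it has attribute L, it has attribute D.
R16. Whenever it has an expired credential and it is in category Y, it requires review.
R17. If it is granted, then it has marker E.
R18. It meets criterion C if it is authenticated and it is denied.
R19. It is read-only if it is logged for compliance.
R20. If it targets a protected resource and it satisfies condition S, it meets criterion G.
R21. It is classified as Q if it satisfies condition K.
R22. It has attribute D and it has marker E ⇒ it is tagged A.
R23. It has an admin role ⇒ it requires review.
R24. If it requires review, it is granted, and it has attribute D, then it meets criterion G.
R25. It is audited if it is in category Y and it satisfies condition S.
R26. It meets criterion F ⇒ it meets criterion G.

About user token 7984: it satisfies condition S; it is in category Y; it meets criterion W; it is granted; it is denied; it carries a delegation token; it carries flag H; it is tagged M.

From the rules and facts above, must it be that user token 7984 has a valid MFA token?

No

Forward chaining from the given facts derives: is from a trusted device, is authenticated, has marker E, meets criterion C, is audited, is rate-limited, carries flag V, is elevated, requires review, has attribute D, is sandboxed, is tagged A, meets criterion G, is classified as Q.
No rule has "it has a valid MFA token" as its conclusion, and it is not among the given facts.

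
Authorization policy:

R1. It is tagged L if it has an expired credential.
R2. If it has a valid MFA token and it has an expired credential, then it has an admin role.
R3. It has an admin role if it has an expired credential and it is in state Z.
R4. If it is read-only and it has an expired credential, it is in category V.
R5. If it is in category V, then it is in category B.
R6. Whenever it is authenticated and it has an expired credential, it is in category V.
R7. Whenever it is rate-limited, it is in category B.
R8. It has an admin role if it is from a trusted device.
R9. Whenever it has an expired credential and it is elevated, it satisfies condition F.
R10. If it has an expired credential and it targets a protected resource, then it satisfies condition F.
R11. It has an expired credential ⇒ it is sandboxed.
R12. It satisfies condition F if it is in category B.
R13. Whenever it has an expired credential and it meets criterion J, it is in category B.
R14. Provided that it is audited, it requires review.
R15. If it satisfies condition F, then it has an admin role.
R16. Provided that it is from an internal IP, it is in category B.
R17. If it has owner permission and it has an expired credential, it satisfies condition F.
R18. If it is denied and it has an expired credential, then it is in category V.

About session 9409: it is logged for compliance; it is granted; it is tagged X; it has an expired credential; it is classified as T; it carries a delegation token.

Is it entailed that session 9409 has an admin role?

Forward chaining from the given facts derives: is tagged L, is sandboxed.
Rules concluding "it has an admin role": R2 needs "it has a valid MFA token"; R3 needs "it is in state Z"; R8 needs "it is from a trusted device"; R15 needs "it satisfies condition F" — none of these are established.

No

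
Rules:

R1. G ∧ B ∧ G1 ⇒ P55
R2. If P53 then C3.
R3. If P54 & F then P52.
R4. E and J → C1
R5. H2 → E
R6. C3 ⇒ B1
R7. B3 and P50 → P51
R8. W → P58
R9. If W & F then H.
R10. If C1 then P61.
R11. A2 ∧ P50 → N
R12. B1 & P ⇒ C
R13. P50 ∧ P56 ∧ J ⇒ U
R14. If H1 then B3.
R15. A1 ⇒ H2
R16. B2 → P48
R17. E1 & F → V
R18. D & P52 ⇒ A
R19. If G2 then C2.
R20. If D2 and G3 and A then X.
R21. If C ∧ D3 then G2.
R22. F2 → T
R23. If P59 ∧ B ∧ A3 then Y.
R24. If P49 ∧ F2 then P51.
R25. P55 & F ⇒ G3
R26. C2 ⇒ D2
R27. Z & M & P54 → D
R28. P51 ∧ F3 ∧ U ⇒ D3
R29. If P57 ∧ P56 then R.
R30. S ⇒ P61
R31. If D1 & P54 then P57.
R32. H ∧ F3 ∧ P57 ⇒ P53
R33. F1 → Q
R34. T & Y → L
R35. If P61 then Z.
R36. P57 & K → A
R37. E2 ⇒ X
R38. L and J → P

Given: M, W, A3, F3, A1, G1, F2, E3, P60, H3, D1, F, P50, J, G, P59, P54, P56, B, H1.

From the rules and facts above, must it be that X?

Yes

P55  (by R1: G, B, G1)
P52  (by R3: P54, F)
H  (by R9: W, F)
U  (by R13: P50, P56, J)
B3  (by R14: H1)
H2  (by R15: A1)
T  (by R22: F2)
Y  (by R23: P59, B, A3)
G3  (by R25: P55, F)
P57  (by R31: D1, P54)
P53  (by R32: H, F3, P57)
L  (by R34: T, Y)
P  (by R38: L, J)
C3  (by R2: P53)
E  (by R5: H2)
B1  (by R6: C3)
P51  (by R7: B3, P50)
C  (by R12: B1, P)
D3  (by R28: P51, F3, U)
C1  (by R4: E, J)
P61  (by R10: C1)
G2  (by R21: C, D3)
Z  (by R35: P61)
C2  (by R19: G2)
D2  (by R26: C2)
D  (by R27: Z, M, P54)
A  (by R18: D, P52)
X  (by R20: D2, G3, A)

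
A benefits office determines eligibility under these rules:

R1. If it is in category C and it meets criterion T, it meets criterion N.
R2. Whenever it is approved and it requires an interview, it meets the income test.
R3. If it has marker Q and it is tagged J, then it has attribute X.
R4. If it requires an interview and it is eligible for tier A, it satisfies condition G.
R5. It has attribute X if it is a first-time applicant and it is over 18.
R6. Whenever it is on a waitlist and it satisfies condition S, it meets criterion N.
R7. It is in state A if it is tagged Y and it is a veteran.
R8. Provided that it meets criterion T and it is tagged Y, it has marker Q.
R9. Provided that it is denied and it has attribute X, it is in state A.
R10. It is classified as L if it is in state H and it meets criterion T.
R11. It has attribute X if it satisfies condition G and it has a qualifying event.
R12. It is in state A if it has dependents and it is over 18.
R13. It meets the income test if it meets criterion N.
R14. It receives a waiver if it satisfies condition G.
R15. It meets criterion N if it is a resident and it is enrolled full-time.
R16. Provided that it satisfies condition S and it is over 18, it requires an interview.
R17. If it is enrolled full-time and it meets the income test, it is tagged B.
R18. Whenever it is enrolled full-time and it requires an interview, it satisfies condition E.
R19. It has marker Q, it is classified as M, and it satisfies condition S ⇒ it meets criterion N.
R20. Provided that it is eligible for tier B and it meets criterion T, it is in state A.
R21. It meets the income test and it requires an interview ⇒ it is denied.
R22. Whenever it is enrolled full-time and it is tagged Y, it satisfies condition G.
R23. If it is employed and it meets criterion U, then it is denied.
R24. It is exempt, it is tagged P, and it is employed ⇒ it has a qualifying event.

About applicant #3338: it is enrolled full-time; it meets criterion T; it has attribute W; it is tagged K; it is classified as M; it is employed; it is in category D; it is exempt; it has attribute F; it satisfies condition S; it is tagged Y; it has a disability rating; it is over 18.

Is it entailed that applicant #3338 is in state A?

Forward chaining from the given facts derives: has marker Q, requires an interview, satisfies condition E, meets criterion N, satisfies condition G, meets the income test, receives a waiver, is tagged B, is denied.
Rules concluding "it is in state A": R7 needs "it is a veteran"; R9 needs "it has attribute X"; R12 needs "it has dependents"; R20 needs "it is eligible for tier B" — none of these are established.

No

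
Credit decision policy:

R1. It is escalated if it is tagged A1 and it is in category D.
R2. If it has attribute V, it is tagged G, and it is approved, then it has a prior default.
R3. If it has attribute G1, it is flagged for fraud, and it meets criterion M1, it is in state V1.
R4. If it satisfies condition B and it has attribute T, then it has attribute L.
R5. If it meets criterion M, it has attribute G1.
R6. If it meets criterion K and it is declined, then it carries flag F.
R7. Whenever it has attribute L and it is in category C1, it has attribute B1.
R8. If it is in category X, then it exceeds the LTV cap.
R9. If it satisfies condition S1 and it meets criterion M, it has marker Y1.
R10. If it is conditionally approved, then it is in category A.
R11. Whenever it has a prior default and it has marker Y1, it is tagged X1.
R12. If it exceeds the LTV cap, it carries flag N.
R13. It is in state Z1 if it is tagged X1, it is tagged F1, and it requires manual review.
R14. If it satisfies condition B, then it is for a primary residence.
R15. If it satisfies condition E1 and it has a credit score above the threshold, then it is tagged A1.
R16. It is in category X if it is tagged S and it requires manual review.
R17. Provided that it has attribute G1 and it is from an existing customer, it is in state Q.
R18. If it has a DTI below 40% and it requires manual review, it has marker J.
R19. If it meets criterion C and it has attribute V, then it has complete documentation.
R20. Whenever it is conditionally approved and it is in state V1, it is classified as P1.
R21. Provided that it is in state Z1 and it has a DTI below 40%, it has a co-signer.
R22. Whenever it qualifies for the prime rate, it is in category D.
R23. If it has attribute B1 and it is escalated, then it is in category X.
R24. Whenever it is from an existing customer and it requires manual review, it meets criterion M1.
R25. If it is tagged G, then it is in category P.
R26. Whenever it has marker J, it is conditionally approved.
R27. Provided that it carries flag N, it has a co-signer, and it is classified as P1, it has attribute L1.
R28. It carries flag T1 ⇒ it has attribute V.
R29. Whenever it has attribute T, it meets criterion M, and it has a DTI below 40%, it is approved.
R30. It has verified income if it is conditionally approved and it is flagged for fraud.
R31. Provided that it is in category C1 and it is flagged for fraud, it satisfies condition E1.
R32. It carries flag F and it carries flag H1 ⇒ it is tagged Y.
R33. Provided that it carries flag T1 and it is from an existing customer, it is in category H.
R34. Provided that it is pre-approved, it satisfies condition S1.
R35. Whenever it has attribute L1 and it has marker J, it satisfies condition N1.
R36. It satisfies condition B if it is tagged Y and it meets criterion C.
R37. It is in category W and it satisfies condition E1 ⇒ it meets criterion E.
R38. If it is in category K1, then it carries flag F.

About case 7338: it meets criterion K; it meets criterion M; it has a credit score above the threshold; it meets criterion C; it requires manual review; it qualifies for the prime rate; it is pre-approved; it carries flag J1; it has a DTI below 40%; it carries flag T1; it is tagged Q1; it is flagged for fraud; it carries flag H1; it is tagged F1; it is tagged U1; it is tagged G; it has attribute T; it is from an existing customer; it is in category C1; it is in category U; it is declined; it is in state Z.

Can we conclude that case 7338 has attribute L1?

Yes

By R5 (it meets criterion M): it has attribute G1.
By R6 (it meets criterion K, it is declined): it carries flag F.
By R18 (it has a DTI below 40%, it requires manual review): it has marker J.
By R22 (it qualifies for the prime rate): it is in category D.
By R24 (it is from an existing customer, it requires manual review): it meets criterion M1.
By R26 (it has marker J): it is conditionally approved.
By R28 (it carries flag T1): it has attribute V.
By R29 (it has attribute T, it meets criterion M, it has a DTI below 40%): it is approved.
By R31 (it is in category C1, it is flagged for fraud): it satisfies condition E1.
By R32 (it carries flag F, it carries flag H1): it is tagged Y.
By R34 (it is pre-approved): it satisfies condition S1.
By R36 (it is tagged Y, it meets criterion C): it satisfies condition B.
By R2 (it has attribute V, it is tagged G, it is approved): it has a prior default.
By R3 (it has attribute G1, it is flagged for fraud, it meets criterion M1): it is in state V1.
By R4 (it satisfies condition B, it has attribute T): it has attribute L.
By R7 (it has attribute L, it is in category C1): it has attribute B1.
By R9 (it satisfies condition S1, it meets criterion M): it has marker Y1.
By R11 (it has a prior default, it has marker Y1): it is tagged X1.
By R13 (it is tagged X1, it is tagged F1, it requires manual review): it is in state Z1.
By R15 (it satisfies condition E1, it has a credit score above the threshold): it is tagged A1.
By R20 (it is conditionally approved, it is in state V1): it is classified as P1.
By R21 (it is in state Z1, it has a DTI below 40%): it has a co-signer.
By R1 (it is tagged A1, it is in category D): it is escalated.
By R23 (it has attribute B1, it is escalated): it is in category X.
By R8 (it is in category X): it exceeds the LTV cap.
By R12 (it exceeds the LTV cap): it carries flag N.
By R27 (it carries flag N, it has a co-signer, it is classified as P1): it has attribute L1.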